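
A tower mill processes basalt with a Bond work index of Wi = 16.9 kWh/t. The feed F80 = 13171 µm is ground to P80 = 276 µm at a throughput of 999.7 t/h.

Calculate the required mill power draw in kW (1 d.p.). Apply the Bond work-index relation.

P = 8697.4 kW

W = 10 Wi (P80^-0.5 − F80^-0.5)
W = 10·16.9·(1/√276 − 1/√13171) = 10·16.9·(0.051479) = 8.7000 kWh/t
P_mill = W·ṁ = 8.7000·999.7 = 8697.4 kW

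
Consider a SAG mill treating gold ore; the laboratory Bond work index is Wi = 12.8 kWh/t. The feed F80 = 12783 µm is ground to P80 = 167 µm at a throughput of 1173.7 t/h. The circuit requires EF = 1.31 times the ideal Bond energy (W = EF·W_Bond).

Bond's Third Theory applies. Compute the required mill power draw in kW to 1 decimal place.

W = 10 Wi (1/√P80 − 1/√F80)  [Bond]
W = 10·12.8·(1/√167 − 1/√12783) = 10·12.8·(0.068538) = 8.7728 kWh/t
W_actual = 1.31 × 8.7728 = 11.4924 kWh/t
Mill draw = 11.4924 × 1173.7 = 13488.6 kW

P = 13488.6 kW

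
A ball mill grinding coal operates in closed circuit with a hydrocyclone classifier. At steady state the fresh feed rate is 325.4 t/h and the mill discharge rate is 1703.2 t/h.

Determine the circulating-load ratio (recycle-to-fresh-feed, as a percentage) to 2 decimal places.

M = F + R at steady state, so:
R = M − F = 1703.2 − 325.4 = 1377.8 t/h
CL = 100·R/F = 100·1377.8/325.4 = 423.42 %

CL = 423.42 %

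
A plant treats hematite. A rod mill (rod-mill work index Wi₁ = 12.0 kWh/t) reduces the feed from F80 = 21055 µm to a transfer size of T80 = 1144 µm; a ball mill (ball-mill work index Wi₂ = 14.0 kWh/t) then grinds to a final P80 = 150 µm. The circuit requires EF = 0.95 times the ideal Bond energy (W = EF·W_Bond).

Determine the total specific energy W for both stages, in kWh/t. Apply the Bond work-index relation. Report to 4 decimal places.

W = 10 Wi / √P80 − 10 Wi / √F80
Stage 1 (21055→1144 µm, Wi₁=12.0): W₁ = 10·12.0·(0.029566 − 0.006892) = 2.7209 kWh/t
Stage 2 (1144→150 µm, Wi₂=14.0): W₂ = 10·14.0·(0.081650 − 0.029566) = 7.2918 kWh/t
W = W₁ + W₂ = 2.7209 + 7.2918 = 10.0126 kWh/t
W_actual = 0.95 × 10.0126 = 9.5120 kWh/t

W = 9.5120 kWh/t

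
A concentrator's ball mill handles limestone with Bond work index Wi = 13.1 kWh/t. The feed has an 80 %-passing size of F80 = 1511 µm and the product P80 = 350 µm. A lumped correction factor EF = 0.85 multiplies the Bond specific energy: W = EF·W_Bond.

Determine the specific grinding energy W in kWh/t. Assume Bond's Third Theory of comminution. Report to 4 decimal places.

W = 3.0873 kWh/t

Bond: W = 10·Wi·(1/√P80 − 1/√F80)
1/√350 = 0.053452;  1/√1511 = 0.025726
W = 10·13.1·(0.053452 − 0.025726) = 3.6322 kWh/t
Apply correction: 3.6322 × 0.85 = 3.0873 kWh/t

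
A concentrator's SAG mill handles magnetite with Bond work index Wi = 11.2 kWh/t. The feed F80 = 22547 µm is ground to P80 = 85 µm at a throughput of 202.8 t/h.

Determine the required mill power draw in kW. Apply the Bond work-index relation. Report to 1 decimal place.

Bond: W = 10·Wi·(1/√P80 − 1/√F80)
W = 10·11.2·(1/√85 − 1/√22547) = 10·11.2·(0.101806) = 11.4022 kWh/t
Power = W × throughput = 11.4022 kWh/t × 202.8 t/h = 2312.4 kW

P = 2312.4 kW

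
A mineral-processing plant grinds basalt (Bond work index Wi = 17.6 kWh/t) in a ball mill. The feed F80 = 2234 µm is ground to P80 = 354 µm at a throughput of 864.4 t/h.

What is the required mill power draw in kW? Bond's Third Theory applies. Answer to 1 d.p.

W = 10 Wi (1/√P80 − 1/√F80)  [Bond]
W = 10·17.6·(1/√354 − 1/√2234) = 10·17.6·(0.031992) = 5.6306 kWh/t
P = W·T = 5.6306·864.4 = 4867.1 kW

P = 4867.1 kW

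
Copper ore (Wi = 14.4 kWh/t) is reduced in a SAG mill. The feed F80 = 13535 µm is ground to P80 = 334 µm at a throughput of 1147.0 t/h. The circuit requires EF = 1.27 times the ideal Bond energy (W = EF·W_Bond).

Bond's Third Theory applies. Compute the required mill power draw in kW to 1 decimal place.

Bond: W = 10·Wi·(1/√P80 − 1/√F80)
W = 10·14.4·(1/√334 − 1/√13535) = 10·14.4·(0.046122) = 6.6416 kWh/t
Corrected W = EF·W_Bond = 1.27·6.6416 = 8.4348 kWh/t
Mill draw = 8.4348 × 1147.0 = 9674.7 kW

P = 9674.7 kW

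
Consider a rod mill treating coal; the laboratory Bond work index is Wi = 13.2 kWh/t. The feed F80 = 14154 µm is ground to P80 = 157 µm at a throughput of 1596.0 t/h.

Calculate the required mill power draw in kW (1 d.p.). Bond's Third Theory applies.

Bond: W = 10·Wi·(1/√P80 − 1/√F80)
W = 10·13.2·(1/√157 − 1/√14154) = 10·13.2·(0.071403) = 9.4252 kWh/t
Power = W × throughput = 9.4252 kWh/t × 1596.0 t/h = 15042.7 kW

P = 15042.7 kW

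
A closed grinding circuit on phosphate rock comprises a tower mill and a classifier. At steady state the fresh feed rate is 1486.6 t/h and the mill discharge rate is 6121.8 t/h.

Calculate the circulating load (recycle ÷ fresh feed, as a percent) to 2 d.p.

Mill node: discharge = fresh + recycle.
R = M − F = 6121.8 − 1486.6 = 4635.2 t/h
CL = 100·R/F = 100·4635.2/1486.6 = 311.80 %

CL = 311.80 %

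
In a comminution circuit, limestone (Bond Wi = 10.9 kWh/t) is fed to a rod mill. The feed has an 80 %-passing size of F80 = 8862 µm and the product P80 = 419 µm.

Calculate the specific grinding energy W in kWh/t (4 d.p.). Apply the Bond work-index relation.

W = 4.1671 kWh/t

W = 10·Wi·[P80^(−½) − F80^(−½)]
1/√419 = 0.048853;  1/√8862 = 0.010623
W = 10·10.9·(0.048853 − 0.010623) = 4.1671 kWh/t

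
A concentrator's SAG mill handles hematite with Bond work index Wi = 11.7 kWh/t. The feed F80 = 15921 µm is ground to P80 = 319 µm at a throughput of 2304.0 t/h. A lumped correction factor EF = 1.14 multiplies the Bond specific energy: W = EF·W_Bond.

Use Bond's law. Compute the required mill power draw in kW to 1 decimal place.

P = 14770.4 kW

W = 10·Wi·[P80^(−½) − F80^(−½)]
W = 10·11.7·(1/√319 − 1/√15921) = 10·11.7·(0.048064) = 5.6235 kWh/t
With EF = 1.14: W = 5.6235·1.14 = 6.4108 kWh/t
P_mill = W·ṁ = 6.4108·2304.0 = 14770.4 kW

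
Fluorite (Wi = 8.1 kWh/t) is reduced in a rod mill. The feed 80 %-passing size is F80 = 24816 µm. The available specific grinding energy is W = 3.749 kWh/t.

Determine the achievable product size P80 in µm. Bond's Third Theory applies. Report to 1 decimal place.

W = 10 Wi (P80^-0.5 − F80^-0.5)
⇒ 1/√P80 = W/(10·Wi) + 1/√F80
  = 3.7490/(10·8.1) + 1/√24816 = 0.046284 + 0.006348 = 0.052632
P80 = (1/0.052632)² = 18.9999² = 361.00 µm

P80 = 361.0 µm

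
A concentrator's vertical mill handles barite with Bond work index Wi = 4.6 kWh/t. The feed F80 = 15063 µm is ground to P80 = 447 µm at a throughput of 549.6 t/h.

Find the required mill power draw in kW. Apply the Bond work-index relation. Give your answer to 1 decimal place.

P = 989.8 kW

Bond:  W = 10 Wi (1/√P − 1/√F)
W = 10·4.6·(1/√447 − 1/√15063) = 10·4.6·(0.039151) = 1.8009 kWh/t
P_mill = W·ṁ = 1.8009·549.6 = 989.8 kW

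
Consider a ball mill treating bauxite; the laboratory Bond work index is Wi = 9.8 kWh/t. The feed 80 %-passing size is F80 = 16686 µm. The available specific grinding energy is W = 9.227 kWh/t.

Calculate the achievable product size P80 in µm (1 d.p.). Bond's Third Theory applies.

Bond: W = 10·Wi·(1/√P80 − 1/√F80)
P80^(−½) = W/(10 Wi) + F80^(−½)
  = 9.2270/(10·9.8) + 1/√16686 = 0.094153 + 0.007741 = 0.101895
P80 = (1/0.101895)² = 9.8141² = 96.32 µm

P80 = 96.3 µm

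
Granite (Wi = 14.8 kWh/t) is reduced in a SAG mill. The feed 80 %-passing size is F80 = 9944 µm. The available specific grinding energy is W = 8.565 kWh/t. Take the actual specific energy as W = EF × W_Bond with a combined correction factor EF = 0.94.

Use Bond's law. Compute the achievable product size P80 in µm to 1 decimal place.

W = 10·Wi·[P80^(−½) − F80^(−½)]
W_Bond = W / EF = 8.565 / 0.94 = 9.1117 kWh/t
P80^(−½) = W_Bond/(10 Wi) + F80^(−½)
  = 9.1117/(10·14.8) + 1/√9944 = 0.061566 + 0.010028 = 0.071594
P80 = (1/0.071594)² = 13.9677² = 195.10 µm

P80 = 195.1 µm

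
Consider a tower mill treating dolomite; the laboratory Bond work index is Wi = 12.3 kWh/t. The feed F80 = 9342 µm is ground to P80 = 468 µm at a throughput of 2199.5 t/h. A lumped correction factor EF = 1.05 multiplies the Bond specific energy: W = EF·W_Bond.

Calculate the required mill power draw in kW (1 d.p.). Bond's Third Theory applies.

P = 10191.9 kW

W = 10·Wi·(P80^(-½) − F80^(-½))
W = 10·12.3·(1/√468 − 1/√9342) = 10·12.3·(0.035879) = 4.4131 kWh/t
Apply correction: 4.4131 × 1.05 = 4.6338 kWh/t
P = W·T = 4.6338·2199.5 = 10191.9 kW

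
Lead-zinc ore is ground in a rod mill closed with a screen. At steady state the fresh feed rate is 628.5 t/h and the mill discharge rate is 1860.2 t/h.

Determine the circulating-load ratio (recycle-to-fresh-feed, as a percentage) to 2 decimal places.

CL = 195.97 %

Steady state: M = F + R.
R = M − F = 1860.2 − 628.5 = 1231.7 t/h
CL = 100·R/F = 100·1231.7/628.5 = 195.97 %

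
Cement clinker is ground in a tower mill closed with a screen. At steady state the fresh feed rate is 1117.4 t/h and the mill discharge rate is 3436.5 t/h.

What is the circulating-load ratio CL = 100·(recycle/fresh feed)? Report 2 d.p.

M = F + R at steady state, so:
R = M − F = 3436.5 − 1117.4 = 2319.1 t/h
CL = 100·R/F = 100·2319.1/1117.4 = 207.54 %

CL = 207.54 %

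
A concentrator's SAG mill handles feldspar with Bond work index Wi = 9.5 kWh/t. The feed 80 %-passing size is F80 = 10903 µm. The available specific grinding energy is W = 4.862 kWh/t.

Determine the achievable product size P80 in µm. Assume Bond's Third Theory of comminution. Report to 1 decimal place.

W = 10·Wi·(P80^(-½) − F80^(-½))
⇒ 1/√P80 = W/(10 Wi) + 1/√F80
  = 4.8620/(10·9.5) + 1/√10903 = 0.051179 + 0.009577 = 0.060756
P80 = (1/0.060756)² = 16.4593² = 270.91 µm

P80 = 270.9 µm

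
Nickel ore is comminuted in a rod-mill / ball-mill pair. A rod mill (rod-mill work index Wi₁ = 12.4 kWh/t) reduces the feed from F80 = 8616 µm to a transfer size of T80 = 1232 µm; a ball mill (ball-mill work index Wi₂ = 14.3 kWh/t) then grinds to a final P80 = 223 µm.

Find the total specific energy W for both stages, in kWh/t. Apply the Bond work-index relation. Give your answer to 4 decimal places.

W = 7.6988 kWh/t

Bond:  W = 10 Wi (1/√P − 1/√F)
Stage 1 (8616→1232 µm, Wi₁=12.4): W₁ = 10·12.4·(0.028490 − 0.010773) = 2.1969 kWh/t
Stage 2 (1232→223 µm, Wi₂=14.3): W₂ = 10·14.3·(0.066965 − 0.028490) = 5.5019 kWh/t
W = W₁ + W₂ = 2.1969 + 5.5019 = 7.6988 kWh/t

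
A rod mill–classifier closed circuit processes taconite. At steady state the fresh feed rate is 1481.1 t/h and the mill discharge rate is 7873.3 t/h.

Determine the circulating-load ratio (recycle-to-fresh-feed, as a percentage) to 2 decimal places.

M = F + R at steady state, so:
R = M − F = 7873.3 − 1481.1 = 6392.2 t/h
CL = 100·R/F = 100·6392.2/1481.1 = 431.58 %

CL = 431.58 %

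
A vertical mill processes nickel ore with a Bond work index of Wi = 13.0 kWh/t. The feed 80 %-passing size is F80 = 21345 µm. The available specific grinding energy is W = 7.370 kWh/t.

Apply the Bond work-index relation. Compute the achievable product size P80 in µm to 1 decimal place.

P80 = 247.7 µm

W = 10 Wi / √P80 − 10 Wi / √F80
P80^-0.5 = F80^-0.5 + W/(10 Wi)
  = 7.3700/(10·13.0) + 1/√21345 = 0.056692 + 0.006845 = 0.063537
P80 = (1/0.063537)² = 15.7389² = 247.71 µm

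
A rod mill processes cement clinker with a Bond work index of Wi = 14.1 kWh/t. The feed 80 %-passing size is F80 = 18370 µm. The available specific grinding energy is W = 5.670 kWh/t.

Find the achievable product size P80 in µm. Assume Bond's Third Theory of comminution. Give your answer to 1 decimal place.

W = 10·Wi·(P80^(-½) − F80^(-½))
⇒ 1/√P80 = W/(10 Wi) + 1/√F80
  = 5.6700/(10·14.1) + 1/√18370 = 0.040213 + 0.007378 = 0.047591
P80 = (1/0.047591)² = 21.0124² = 441.52 µm

P80 = 441.5 µm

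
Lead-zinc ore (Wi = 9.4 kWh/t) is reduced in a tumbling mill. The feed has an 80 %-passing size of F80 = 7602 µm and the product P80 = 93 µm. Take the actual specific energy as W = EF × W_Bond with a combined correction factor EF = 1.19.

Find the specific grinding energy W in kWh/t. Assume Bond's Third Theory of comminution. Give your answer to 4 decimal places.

W = 10·Wi·[P80^(−½) − F80^(−½)]
1/√93 = 0.103695;  1/√7602 = 0.011469
W = 10·9.4·(0.103695 − 0.011469) = 8.6692 kWh/t
W_actual = 1.19 × 8.6692 = 10.3164 kWh/t

W = 10.3164 kWh/t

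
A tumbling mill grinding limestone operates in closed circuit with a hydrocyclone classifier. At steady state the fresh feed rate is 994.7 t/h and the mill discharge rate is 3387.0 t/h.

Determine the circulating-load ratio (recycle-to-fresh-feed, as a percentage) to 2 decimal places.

CL = 240.50 %

M = F + R at steady state, so:
R = M − F = 3387.0 − 994.7 = 2392.3 t/h
CL = 100·R/F = 100·2392.3/994.7 = 240.50 %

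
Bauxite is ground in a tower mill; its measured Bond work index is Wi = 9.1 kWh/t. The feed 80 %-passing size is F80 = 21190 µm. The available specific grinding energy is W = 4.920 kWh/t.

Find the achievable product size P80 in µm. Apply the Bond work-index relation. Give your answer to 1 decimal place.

P80 = 269.3 µm

W = 10 Wi / √P80 − 10 Wi / √F80
⇒ 1/√P80 = W/(10 Wi) + 1/√F80
  = 4.9200/(10·9.1) + 1/√21190 = 0.054066 + 0.006870 = 0.060936
P80 = (1/0.060936)² = 16.4108² = 269.31 µm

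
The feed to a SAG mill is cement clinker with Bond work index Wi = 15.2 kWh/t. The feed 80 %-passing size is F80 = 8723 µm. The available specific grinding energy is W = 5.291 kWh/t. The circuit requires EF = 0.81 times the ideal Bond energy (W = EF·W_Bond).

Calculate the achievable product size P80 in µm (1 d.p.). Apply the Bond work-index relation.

Bond: W = 10·Wi·(1/√P80 − 1/√F80)
W_Bond = W / EF = 5.291 / 0.81 = 6.5321 kWh/t
⇒ 1/√P80 = W_Bond/(10·Wi) + 1/√F80
  = 6.5321/(10·15.2) + 1/√8723 = 0.042974 + 0.010707 = 0.053681
P80 = (1/0.053681)² = 18.6285² = 347.02 µm

P80 = 347.0 µm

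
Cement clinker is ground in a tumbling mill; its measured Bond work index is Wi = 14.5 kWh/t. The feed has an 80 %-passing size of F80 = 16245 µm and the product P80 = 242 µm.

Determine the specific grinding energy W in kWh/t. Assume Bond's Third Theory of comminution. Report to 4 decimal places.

Bond: W = 10·Wi·(1/√P80 − 1/√F80)
1/√242 = 0.064282;  1/√16245 = 0.007846
W = 10·14.5·(0.064282 − 0.007846) = 8.1833 kWh/t

W = 8.1833 kWh/t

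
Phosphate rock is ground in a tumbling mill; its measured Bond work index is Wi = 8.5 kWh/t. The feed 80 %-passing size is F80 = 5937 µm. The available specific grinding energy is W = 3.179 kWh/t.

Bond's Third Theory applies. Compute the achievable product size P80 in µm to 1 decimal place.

W_Bond = 10·Wi·(1/√P₈₀ − 1/√F₈₀)
P80^(−½) = W/(10 Wi) + F80^(−½)
  = 3.1790/(10·8.5) + 1/√5937 = 0.037400 + 0.012978 = 0.050378
P80 = (1/0.050378)² = 19.8498² = 394.02 µm

P80 = 394.0 µm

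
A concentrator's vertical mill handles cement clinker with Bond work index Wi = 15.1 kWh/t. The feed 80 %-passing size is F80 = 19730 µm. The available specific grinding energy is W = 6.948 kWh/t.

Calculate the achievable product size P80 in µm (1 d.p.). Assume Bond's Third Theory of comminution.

P80 = 354.2 µm

W = 10·Wi·(P80^(-½) − F80^(-½))
P80^-0.5 = F80^-0.5 + W/(10 Wi)
  = 6.9480/(10·15.1) + 1/√19730 = 0.046013 + 0.007119 = 0.053133
P80 = (1/0.053133)² = 18.8209² = 354.22 µm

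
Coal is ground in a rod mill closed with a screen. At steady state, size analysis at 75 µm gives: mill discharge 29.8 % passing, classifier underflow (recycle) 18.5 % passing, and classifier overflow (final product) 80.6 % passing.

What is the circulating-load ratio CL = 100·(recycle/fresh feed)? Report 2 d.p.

Balance %-passing 75 µm (r = R/F):
(1+r)·d = r·u + o ⇒ r = (o−d)/(d−u)
r = (80.6 − 29.8)/(29.8 − 18.5) = 50.8/11.3 = 4.4956
CL = 100·r = 449.56 %

CL = 449.56 %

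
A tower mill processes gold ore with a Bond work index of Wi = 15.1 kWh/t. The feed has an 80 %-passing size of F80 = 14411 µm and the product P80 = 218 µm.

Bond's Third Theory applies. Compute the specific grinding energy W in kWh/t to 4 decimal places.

W = 8.9692 kWh/t

W = 10·Wi·[P80^(−½) − F80^(−½)]
1/√218 = 0.067729;  1/√14411 = 0.008330
W = 10·15.1·(0.067729 − 0.008330) = 8.9692 kWh/t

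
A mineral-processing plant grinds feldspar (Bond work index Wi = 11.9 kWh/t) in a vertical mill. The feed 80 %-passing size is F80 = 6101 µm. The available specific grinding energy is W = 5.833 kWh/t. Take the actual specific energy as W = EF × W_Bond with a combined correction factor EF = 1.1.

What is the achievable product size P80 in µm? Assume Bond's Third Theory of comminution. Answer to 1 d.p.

W = 10·Wi·(P80^(-½) − F80^(-½))
W_Bond = W / EF = 5.833 / 1.1 = 5.3027 kWh/t
⇒ 1/√P80 = W_Bond/(10 Wi) + 1/√F80
  = 5.3027/(10·11.9) + 1/√6101 = 0.044561 + 0.012803 = 0.057363
P80 = (1/0.057363)² = 17.4327² = 303.90 µm

P80 = 303.9 µm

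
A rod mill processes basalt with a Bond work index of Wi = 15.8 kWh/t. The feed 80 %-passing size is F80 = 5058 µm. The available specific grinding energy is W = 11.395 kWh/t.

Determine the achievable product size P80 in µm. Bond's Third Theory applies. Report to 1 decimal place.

P80 = 134.6 µm

W = 10 Wi (1/√P80 − 1/√F80)  [Bond]
⇒ 1/√P80 = W/(10 Wi) + 1/√F80
  = 11.3950/(10·15.8) + 1/√5058 = 0.072120 + 0.014061 = 0.086181
P80 = (1/0.086181)² = 11.6035² = 134.64 µm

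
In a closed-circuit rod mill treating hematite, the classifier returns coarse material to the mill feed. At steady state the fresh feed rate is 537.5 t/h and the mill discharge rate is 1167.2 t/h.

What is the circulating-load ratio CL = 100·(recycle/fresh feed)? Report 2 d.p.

M = F + R at steady state, so:
R = M − F = 1167.2 − 537.5 = 629.7 t/h
CL = 100·R/F = 100·629.7/537.5 = 117.15 %

CL = 117.15 %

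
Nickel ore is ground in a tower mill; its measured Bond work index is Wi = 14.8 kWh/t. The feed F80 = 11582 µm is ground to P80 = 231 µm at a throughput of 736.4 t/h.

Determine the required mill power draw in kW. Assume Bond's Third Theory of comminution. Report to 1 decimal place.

W = 10·Wi·[P80^(−½) − F80^(−½)]
W = 10·14.8·(1/√231 − 1/√11582) = 10·14.8·(0.056503) = 8.3625 kWh/t
P_mill = W·ṁ = 8.3625·736.4 = 6158.1 kW

P = 6158.1 kW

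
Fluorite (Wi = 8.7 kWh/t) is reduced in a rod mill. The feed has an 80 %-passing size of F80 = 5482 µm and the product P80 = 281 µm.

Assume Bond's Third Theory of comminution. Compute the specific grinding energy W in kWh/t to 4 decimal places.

W = 4.0150 kWh/t

Bond: W = 10·Wi·(1/√P80 − 1/√F80)
1/√281 = 0.059655;  1/√5482 = 0.013506
W = 10·8.7·(0.059655 − 0.013506) = 4.0150 kWh/t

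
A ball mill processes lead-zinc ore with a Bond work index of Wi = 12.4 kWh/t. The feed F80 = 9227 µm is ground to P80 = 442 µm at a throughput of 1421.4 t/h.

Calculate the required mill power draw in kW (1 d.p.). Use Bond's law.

W = 10 Wi (1/√P80 − 1/√F80)  [Bond]
W = 10·12.4·(1/√442 − 1/√9227) = 10·12.4·(0.037155) = 4.6072 kWh/t
P = W·T = 4.6072·1421.4 = 6548.6 kW

P = 6548.6 kW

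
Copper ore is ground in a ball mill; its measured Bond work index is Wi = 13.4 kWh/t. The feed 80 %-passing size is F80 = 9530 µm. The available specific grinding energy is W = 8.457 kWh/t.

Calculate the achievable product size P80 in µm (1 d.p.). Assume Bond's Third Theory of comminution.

P80 = 185.8 µm

W = 10 Wi / √P80 − 10 Wi / √F80
⇒ 1/√P80 = W/(10 Wi) + 1/√F80
  = 8.4570/(10·13.4) + 1/√9530 = 0.063112 + 0.010244 = 0.073356
P80 = (1/0.073356)² = 13.6322² = 185.84 µm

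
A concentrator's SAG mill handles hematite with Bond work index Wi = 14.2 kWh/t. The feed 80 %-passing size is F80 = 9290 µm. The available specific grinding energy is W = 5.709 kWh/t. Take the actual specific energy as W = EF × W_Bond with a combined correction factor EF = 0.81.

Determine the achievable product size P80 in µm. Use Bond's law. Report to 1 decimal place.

P80 = 277.7 µm

W = 10·Wi·[P80^(−½) − F80^(−½)]
W_Bond = W / EF = 5.709 / 0.81 = 7.0481 kWh/t
P80^(−½) = W_Bond/(10 Wi) + F80^(−½)
  = 7.0481/(10·14.2) + 1/√9290 = 0.049635 + 0.010375 = 0.060010
P80 = (1/0.060010)² = 16.6639² = 277.69 µm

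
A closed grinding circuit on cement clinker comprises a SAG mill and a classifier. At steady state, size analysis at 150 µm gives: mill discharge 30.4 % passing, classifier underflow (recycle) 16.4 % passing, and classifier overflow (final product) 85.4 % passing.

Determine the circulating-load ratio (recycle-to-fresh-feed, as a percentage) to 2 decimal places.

CL = 392.86 %

Classifier node, passing 150 µm:
d + r·d = r·u + o → r(d−u) = o−d
r = (85.4 − 30.4)/(30.4 − 16.4) = 55.0/14.0 = 3.9286
CL = 100·r = 392.86 %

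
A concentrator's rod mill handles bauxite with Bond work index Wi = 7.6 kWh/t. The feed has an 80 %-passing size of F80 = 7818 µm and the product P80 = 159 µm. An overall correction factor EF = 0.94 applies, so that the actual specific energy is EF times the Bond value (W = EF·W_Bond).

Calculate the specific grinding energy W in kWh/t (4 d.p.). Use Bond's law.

W_Bond = 10·Wi·(1/√P₈₀ − 1/√F₈₀)
1/√159 = 0.079305;  1/√7818 = 0.011310
W = 10·7.6·(0.079305 − 0.011310) = 5.1677 kWh/t
Apply correction: 5.1677 × 0.94 = 4.8576 kWh/t

W = 4.8576 kWh/t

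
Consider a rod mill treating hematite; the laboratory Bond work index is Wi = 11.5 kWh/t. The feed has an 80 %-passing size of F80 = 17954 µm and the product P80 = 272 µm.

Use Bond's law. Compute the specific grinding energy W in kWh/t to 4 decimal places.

W = 6.1146 kWh/t

W = 10 Wi / √P80 − 10 Wi / √F80
1/√272 = 0.060634;  1/√17954 = 0.007463
W = 10·11.5·(0.060634 − 0.007463) = 6.1146 kWh/t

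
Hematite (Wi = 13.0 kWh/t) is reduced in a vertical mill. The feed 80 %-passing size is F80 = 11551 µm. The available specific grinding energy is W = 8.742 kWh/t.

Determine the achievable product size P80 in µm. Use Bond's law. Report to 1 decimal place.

P80 = 170.6 µm

W = 10 Wi / √P80 − 10 Wi / √F80
P80^-0.5 = F80^-0.5 + W/(10 Wi)
  = 8.7420/(10·13.0) + 1/√11551 = 0.067246 + 0.009304 = 0.076551
P80 = (1/0.076551)² = 13.0633² = 170.65 µm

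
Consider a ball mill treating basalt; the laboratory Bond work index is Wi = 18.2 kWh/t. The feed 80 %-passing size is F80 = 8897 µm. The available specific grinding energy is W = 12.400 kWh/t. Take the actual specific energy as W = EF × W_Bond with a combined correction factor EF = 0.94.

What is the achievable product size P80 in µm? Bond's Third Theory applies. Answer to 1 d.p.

P80 = 144.9 µm

Bond:  W = 10 Wi (1/√P − 1/√F)
W_Bond = W / EF = 12.400 / 0.94 = 13.1915 kWh/t
P80^(−½) = W_Bond/(10 Wi) + F80^(−½)
  = 13.1915/(10·18.2) + 1/√8897 = 0.072481 + 0.010602 = 0.083082
P80 = (1/0.083082)² = 12.0362² = 144.87 µm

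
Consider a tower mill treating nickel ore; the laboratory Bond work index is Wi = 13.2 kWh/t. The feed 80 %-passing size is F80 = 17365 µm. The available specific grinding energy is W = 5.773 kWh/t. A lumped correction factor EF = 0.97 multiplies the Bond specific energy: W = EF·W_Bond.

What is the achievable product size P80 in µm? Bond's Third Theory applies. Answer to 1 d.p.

P80 = 360.4 µm

Bond:  W = 10 Wi (1/√P − 1/√F)
W_Bond = W / EF = 5.773 / 0.97 = 5.9515 kWh/t
1/√P80 = 1/√F80 + W_Bond/(10·Wi)
  = 5.9515/(10·13.2) + 1/√17365 = 0.045087 + 0.007589 = 0.052676
P80 = (1/0.052676)² = 18.9839² = 360.39 µm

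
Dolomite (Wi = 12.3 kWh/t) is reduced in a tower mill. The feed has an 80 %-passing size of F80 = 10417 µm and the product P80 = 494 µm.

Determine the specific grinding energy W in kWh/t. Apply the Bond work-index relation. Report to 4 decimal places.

W = 4.3289 kWh/t

Bond:  W = 10 Wi (1/√P − 1/√F)
1/√494 = 0.044992;  1/√10417 = 0.009798
W = 10·12.3·(0.044992 − 0.009798) = 4.3289 kWh/t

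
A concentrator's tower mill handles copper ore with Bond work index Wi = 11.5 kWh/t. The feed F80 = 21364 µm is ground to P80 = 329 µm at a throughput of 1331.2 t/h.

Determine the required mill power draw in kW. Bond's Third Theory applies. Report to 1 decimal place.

P = 7392.6 kW

W = 10·Wi·[P80^(−½) − F80^(−½)]
W = 10·11.5·(1/√329 − 1/√21364) = 10·11.5·(0.048290) = 5.5534 kWh/t
P = W·T = 5.5534·1331.2 = 7392.6 kW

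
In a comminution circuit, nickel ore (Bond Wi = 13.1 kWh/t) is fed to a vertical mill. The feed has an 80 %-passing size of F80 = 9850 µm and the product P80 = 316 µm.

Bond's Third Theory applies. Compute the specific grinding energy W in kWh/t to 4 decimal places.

W_Bond = 10·Wi·(1/√P₈₀ − 1/√F₈₀)
1/√316 = 0.056254;  1/√9850 = 0.010076
W = 10·13.1·(0.056254 − 0.010076) = 6.0494 kWh/t

W = 6.0494 kWh/t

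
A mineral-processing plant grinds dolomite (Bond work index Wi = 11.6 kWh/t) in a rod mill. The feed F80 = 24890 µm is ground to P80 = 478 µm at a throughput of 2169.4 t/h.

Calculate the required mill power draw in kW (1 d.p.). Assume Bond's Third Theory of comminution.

P = 9915.1 kW

W_Bond = 10·Wi·(1/√P₈₀ − 1/√F₈₀)
W = 10·11.6·(1/√478 − 1/√24890) = 10·11.6·(0.039400) = 4.5704 kWh/t
Power = W × throughput = 4.5704 kWh/t × 2169.4 t/h = 9915.1 kW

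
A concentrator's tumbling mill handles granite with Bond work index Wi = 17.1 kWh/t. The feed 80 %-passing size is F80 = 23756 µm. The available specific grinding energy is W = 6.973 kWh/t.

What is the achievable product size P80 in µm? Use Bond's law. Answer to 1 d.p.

W = 10·Wi·(P80^(-½) − F80^(-½))
P80^-0.5 = F80^-0.5 + W/(10 Wi)
  = 6.9730/(10·17.1) + 1/√23756 = 0.040778 + 0.006488 = 0.047266
P80 = (1/0.047266)² = 21.1569² = 447.62 µm

P80 = 447.6 µm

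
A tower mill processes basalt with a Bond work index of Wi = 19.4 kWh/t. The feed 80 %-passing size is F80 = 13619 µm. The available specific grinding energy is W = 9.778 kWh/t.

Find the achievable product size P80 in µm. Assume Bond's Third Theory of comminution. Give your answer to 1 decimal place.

W = 10 Wi (1/√P80 − 1/√F80)  [Bond]
1/√P80 = 1/√F80 + W/(10·Wi)
  = 9.7780/(10·19.4) + 1/√13619 = 0.050402 + 0.008569 = 0.058971
P80 = (1/0.058971)² = 16.9575² = 287.56 µm

P80 = 287.6 µm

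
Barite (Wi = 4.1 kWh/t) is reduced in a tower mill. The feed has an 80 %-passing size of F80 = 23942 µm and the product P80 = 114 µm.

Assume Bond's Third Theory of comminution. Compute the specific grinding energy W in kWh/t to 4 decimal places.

W = 3.5750 kWh/t

W = 10·Wi·[P80^(−½) − F80^(−½)]
1/√114 = 0.093659;  1/√23942 = 0.006463
W = 10·4.1·(0.093659 − 0.006463) = 3.5750 kWh/t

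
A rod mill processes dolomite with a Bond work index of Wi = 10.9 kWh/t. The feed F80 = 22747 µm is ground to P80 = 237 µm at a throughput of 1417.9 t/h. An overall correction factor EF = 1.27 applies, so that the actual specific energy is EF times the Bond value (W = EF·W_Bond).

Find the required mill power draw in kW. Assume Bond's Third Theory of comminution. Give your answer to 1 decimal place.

P = 11448.3 kW

Bond:  W = 10 Wi (1/√P − 1/√F)
W = 10·10.9·(1/√237 − 1/√22747) = 10·10.9·(0.058327) = 6.3576 kWh/t
Apply correction: 6.3576 × 1.27 = 8.0742 kWh/t
Mill draw = 8.0742 × 1417.9 = 11448.3 kW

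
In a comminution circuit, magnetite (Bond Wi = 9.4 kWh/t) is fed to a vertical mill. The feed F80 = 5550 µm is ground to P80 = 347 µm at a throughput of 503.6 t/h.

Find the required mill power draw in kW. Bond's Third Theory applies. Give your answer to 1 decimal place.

W = 10·Wi·(P80^(-½) − F80^(-½))
W = 10·9.4·(1/√347 − 1/√5550) = 10·9.4·(0.040260) = 3.7844 kWh/t
P_mill = W·ṁ = 3.7844·503.6 = 1905.8 kW

P = 1905.8 kW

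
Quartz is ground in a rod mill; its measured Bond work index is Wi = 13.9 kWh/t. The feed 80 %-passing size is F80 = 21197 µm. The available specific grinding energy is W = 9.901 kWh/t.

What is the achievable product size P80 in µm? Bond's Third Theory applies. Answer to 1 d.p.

P80 = 164.0 µm

W = 10·Wi·(P80^(-½) − F80^(-½))
⇒ 1/√P80 = W/(10·Wi) + 1/√F80
  = 9.9010/(10·13.9) + 1/√21197 = 0.071230 + 0.006869 = 0.078099
P80 = (1/0.078099)² = 12.8043² = 163.95 µm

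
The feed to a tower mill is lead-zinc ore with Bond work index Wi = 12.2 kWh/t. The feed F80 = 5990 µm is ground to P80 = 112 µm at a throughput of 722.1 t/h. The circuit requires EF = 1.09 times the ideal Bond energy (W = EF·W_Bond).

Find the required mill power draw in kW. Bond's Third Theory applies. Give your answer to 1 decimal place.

W = 10 Wi / √P80 − 10 Wi / √F80
W = 10·12.2·(1/√112 − 1/√5990) = 10·12.2·(0.081570) = 9.9516 kWh/t
With EF = 1.09: W = 9.9516·1.09 = 10.8472 kWh/t
P_mill = W·ṁ = 10.8472·722.1 = 7832.8 kW

P = 7832.8 kW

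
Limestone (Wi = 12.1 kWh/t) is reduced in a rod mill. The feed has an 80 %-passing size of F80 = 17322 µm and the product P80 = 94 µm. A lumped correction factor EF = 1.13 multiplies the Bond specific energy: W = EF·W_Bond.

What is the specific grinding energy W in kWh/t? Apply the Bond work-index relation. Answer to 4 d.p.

W = 10·Wi·[P80^(−½) − F80^(−½)]
1/√94 = 0.103142;  1/√17322 = 0.007598
W = 10·12.1·(0.103142 − 0.007598) = 11.5608 kWh/t
With EF = 1.13: W = 11.5608·1.13 = 13.0637 kWh/t

W = 13.0637 kWh/t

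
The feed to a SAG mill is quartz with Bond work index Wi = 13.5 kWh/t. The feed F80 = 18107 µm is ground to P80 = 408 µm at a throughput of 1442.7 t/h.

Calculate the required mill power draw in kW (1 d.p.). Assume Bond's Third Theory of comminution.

P = 8194.9 kW

Bond: W = 10·Wi·(1/√P80 − 1/√F80)
W = 10·13.5·(1/√408 − 1/√18107) = 10·13.5·(0.042076) = 5.6802 kWh/t
Mill draw = 5.6802 × 1442.7 = 8194.9 kW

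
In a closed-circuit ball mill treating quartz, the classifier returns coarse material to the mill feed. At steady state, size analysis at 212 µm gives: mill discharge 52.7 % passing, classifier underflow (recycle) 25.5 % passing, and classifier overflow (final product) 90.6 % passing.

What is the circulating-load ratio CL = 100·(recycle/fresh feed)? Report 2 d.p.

CL = 139.34 %

Two-product formula at 212 µm:
(1+r)d = ru + o → r = (o−d)/(d−u)
r = (90.6 − 52.7)/(52.7 − 25.5) = 37.9/27.2 = 1.3934
CL = 100·r = 139.34 %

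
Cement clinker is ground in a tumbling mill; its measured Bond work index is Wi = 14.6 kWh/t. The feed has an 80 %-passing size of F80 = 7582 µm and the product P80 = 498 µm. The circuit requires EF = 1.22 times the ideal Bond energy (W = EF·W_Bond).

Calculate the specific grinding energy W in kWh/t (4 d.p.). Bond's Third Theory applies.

Bond:  W = 10 Wi (1/√P − 1/√F)
1/√498 = 0.044811;  1/√7582 = 0.011484
W = 10·14.6·(0.044811 − 0.011484) = 4.8657 kWh/t
Apply correction: 4.8657 × 1.22 = 5.9361 kWh/t

W = 5.9361 kWh/t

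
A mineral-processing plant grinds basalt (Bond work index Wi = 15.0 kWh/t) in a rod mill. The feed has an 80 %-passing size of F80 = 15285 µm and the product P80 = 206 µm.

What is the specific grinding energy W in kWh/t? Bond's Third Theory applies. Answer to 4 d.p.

W = 10 Wi (P80^-0.5 − F80^-0.5)
1/√206 = 0.069673;  1/√15285 = 0.008088
W = 10·15.0·(0.069673 − 0.008088) = 9.2377 kWh/t

W = 9.2377 kWh/t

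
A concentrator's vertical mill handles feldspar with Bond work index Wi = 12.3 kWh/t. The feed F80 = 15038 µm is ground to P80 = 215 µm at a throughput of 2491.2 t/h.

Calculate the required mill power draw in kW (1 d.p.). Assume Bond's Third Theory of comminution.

W_Bond = 10·Wi·(1/√P₈₀ − 1/√F₈₀)
W = 10·12.3·(1/√215 − 1/√15038) = 10·12.3·(0.060045) = 7.3855 kWh/t
Mill draw = 7.3855 × 2491.2 = 18398.8 kW

P = 18398.8 kW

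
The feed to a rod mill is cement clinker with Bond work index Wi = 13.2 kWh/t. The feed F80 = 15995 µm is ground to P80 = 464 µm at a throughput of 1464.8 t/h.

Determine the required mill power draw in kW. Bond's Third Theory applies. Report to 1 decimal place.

W = 10·Wi·[P80^(−½) − F80^(−½)]
W = 10·13.2·(1/√464 − 1/√15995) = 10·13.2·(0.038517) = 5.0842 kWh/t
Mill draw = 5.0842 × 1464.8 = 7447.4 kW

P = 7447.4 kW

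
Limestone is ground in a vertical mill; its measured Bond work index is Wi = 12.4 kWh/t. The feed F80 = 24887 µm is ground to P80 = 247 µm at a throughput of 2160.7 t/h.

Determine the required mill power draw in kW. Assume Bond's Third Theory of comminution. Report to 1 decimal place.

W = 10 Wi (P80^-0.5 − F80^-0.5)
W = 10·12.4·(1/√247 − 1/√24887) = 10·12.4·(0.057290) = 7.1039 kWh/t
Power = W × throughput = 7.1039 kWh/t × 2160.7 t/h = 15349.4 kW

P = 15349.4 kW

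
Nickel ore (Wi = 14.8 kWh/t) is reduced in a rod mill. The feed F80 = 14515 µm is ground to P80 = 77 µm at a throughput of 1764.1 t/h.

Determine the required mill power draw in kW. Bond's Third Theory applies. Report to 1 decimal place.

P = 27586.5 kW

W = 10 Wi (P80^-0.5 − F80^-0.5)
W = 10·14.8·(1/√77 − 1/√14515) = 10·14.8·(0.105660) = 15.6377 kWh/t
P_mill = W·ṁ = 15.6377·1764.1 = 27586.5 kW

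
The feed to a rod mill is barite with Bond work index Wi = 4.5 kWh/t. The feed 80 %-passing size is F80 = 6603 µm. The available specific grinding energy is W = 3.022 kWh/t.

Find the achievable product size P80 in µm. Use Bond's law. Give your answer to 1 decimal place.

Bond: W = 10·Wi·(1/√P80 − 1/√F80)
P80^(−½) = W/(10 Wi) + F80^(−½)
  = 3.0220/(10·4.5) + 1/√6603 = 0.067156 + 0.012306 = 0.079462
P80 = (1/0.079462)² = 12.5846² = 158.37 µm

P80 = 158.4 µm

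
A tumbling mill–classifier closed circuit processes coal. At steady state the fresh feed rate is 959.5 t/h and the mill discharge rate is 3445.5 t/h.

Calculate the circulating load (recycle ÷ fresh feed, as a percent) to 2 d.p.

Steady state: M = F + R.
R = M − F = 3445.5 − 959.5 = 2486.0 t/h
CL = 100·R/F = 100·2486.0/959.5 = 259.09 %

CL = 259.09 %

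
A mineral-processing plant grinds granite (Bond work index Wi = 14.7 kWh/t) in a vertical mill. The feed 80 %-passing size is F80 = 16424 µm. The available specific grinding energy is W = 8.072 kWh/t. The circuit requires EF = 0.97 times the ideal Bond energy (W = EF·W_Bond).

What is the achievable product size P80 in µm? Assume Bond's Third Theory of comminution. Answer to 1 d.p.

W = 10·Wi·[P80^(−½) − F80^(−½)]
W_Bond = W / EF = 8.072 / 0.97 = 8.3216 kWh/t
1/√P80 = 1/√F80 + W_Bond/(10·Wi)
  = 8.3216/(10·14.7) + 1/√16424 = 0.056610 + 0.007803 = 0.064413
P80 = (1/0.064413)² = 15.5249² = 241.02 µm

P80 = 241.0 µm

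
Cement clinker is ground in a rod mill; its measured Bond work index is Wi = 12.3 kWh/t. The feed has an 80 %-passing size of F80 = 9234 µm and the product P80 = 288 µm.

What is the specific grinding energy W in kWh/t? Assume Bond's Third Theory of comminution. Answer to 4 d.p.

W = 5.9678 kWh/t

W = 10·Wi·(P80^(-½) − F80^(-½))
1/√288 = 0.058926;  1/√9234 = 0.010407
W = 10·12.3·(0.058926 − 0.010407) = 5.9678 kWh/t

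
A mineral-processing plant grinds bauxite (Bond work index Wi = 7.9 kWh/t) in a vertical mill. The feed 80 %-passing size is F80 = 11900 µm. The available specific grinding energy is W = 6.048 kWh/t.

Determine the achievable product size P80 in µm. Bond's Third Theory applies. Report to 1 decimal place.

W = 10·Wi·[P80^(−½) − F80^(−½)]
⇒ 1/√P80 = W/(10·Wi) + 1/√F80
  = 6.0480/(10·7.9) + 1/√11900 = 0.076557 + 0.009167 = 0.085724
P80 = (1/0.085724)² = 11.6654² = 136.08 µm

P80 = 136.1 µm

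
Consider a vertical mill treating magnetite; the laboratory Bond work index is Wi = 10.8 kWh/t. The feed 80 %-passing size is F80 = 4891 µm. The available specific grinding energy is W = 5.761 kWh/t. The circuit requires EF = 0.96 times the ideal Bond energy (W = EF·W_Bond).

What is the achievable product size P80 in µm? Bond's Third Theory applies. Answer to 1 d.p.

W = 10 Wi (P80^-0.5 − F80^-0.5)
W_Bond = W / EF = 5.761 / 0.96 = 6.0010 kWh/t
P80^(−½) = W_Bond/(10 Wi) + F80^(−½)
  = 6.0010/(10·10.8) + 1/√4891 = 0.055565 + 0.014299 = 0.069864
P80 = (1/0.069864)² = 14.3135² = 204.88 µm

P80 = 204.9 µm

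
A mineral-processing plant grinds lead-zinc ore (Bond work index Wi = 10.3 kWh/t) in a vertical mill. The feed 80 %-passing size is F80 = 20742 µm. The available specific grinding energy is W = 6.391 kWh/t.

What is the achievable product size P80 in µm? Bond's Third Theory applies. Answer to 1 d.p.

P80 = 210.1 µm

W = 10 Wi / √P80 − 10 Wi / √F80
1/√P80 = 1/√F80 + W/(10·Wi)
  = 6.3910/(10·10.3) + 1/√20742 = 0.062049 + 0.006943 = 0.068992
P80 = (1/0.068992)² = 14.4944² = 210.09 µm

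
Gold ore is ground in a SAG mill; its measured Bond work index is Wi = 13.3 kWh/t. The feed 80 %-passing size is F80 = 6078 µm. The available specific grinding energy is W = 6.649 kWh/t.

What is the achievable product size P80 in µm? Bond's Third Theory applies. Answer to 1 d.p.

Bond:  W = 10 Wi (1/√P − 1/√F)
⇒ 1/√P80 = W/(10·Wi) + 1/√F80
  = 6.6490/(10·13.3) + 1/√6078 = 0.049992 + 0.012827 = 0.062819
P80 = (1/0.062819)² = 15.9187² = 253.40 µm

P80 = 253.4 µm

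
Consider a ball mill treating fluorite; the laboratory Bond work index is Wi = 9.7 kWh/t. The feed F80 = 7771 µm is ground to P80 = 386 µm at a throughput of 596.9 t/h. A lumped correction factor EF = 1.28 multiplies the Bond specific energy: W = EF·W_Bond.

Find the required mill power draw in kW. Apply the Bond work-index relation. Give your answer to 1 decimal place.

W = 10 Wi / √P80 − 10 Wi / √F80
W = 10·9.7·(1/√386 − 1/√7771) = 10·9.7·(0.039555) = 3.8368 kWh/t
W_actual = 1.28 × 3.8368 = 4.9111 kWh/t
Power = W × throughput = 4.9111 kWh/t × 596.9 t/h = 2931.4 kW

P = 2931.4 kW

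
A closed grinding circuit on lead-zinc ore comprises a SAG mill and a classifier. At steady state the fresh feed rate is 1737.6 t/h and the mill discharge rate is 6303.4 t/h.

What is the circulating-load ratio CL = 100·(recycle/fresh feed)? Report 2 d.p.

M = F + R at steady state, so:
R = M − F = 6303.4 − 1737.6 = 4565.8 t/h
CL = 100·R/F = 100·4565.8/1737.6 = 262.76 %

CL = 262.76 %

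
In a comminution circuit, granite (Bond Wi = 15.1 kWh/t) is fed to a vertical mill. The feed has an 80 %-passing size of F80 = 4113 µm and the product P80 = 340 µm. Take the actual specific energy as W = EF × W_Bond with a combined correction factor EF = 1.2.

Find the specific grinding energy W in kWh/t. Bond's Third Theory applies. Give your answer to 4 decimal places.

Bond: W = 10·Wi·(1/√P80 − 1/√F80)
1/√340 = 0.054233;  1/√4113 = 0.015593
W = 10·15.1·(0.054233 − 0.015593) = 5.8346 kWh/t
With EF = 1.2: W = 5.8346·1.2 = 7.0016 kWh/t

W = 7.0016 kWh/t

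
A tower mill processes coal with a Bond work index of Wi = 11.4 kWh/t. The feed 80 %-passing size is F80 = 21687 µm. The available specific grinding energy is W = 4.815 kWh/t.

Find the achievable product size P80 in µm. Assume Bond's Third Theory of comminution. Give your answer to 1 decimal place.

W = 10·Wi·(P80^(-½) − F80^(-½))
⇒ 1/√P80 = W/(10·Wi) + 1/√F80
  = 4.8150/(10·11.4) + 1/√21687 = 0.042237 + 0.006790 = 0.049027
P80 = (1/0.049027)² = 20.3968² = 416.03 µm

P80 = 416.0 µm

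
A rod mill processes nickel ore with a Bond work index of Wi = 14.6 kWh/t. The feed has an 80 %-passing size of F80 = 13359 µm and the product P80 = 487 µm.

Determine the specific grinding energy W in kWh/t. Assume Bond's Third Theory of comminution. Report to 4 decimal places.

W = 10 Wi / √P80 − 10 Wi / √F80
1/√487 = 0.045314;  1/√13359 = 0.008652
W = 10·14.6·(0.045314 − 0.008652) = 5.3527 kWh/t

W = 5.3527 kWh/t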